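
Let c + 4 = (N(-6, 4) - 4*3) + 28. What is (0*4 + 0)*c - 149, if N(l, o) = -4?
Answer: -149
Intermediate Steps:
c = 8 (c = -4 + ((-4 - 4*3) + 28) = -4 + ((-4 - 12) + 28) = -4 + (-16 + 28) = -4 + 12 = 8)
(0*4 + 0)*c - 149 = (0*4 + 0)*8 - 149 = (0 + 0)*8 - 149 = 0*8 - 149 = 0 - 149 = -149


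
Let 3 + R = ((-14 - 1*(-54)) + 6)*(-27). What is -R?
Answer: 1245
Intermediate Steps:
R = -1245 (R = -3 + ((-14 - 1*(-54)) + 6)*(-27) = -3 + ((-14 + 54) + 6)*(-27) = -3 + (40 + 6)*(-27) = -3 + 46*(-27) = -3 - 1242 = -1245)
-R = -1*(-1245) = 1245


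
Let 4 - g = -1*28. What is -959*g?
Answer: -30688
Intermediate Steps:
g = 32 (g = 4 - (-1)*28 = 4 - 1*(-28) = 4 + 28 = 32)
-959*g = -959*32 = -30688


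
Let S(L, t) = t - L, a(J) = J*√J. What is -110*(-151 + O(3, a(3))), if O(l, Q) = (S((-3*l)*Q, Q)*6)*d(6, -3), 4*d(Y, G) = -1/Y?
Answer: 16610 + 825*√3 ≈ 18039.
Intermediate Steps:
d(Y, G) = -1/(4*Y) (d(Y, G) = (-1/Y)/4 = -1/(4*Y))
a(J) = J^(3/2)
O(l, Q) = -Q/4 - 3*Q*l/4 (O(l, Q) = ((Q - (-3*l)*Q)*6)*(-¼/6) = ((Q - (-3)*Q*l)*6)*(-¼*⅙) = ((Q + 3*Q*l)*6)*(-1/24) = (6*Q + 18*Q*l)*(-1/24) = -Q/4 - 3*Q*l/4)
-110*(-151 + O(3, a(3))) = -110*(-151 + 3^(3/2)*(-1 - 3*3)/4) = -110*(-151 + (3*√3)*(-1 - 9)/4) = -110*(-151 + (¼)*(3*√3)*(-10)) = -110*(-151 - 15*√3/2) = 16610 + 825*√3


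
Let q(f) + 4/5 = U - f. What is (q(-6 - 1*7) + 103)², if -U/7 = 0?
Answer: 331776/25 ≈ 13271.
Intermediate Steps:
U = 0 (U = -7*0 = 0)
q(f) = -⅘ - f (q(f) = -⅘ + (0 - f) = -⅘ - f)
(q(-6 - 1*7) + 103)² = ((-⅘ - (-6 - 1*7)) + 103)² = ((-⅘ - (-6 - 7)) + 103)² = ((-⅘ - 1*(-13)) + 103)² = ((-⅘ + 13) + 103)² = (61/5 + 103)² = (576/5)² = 331776/25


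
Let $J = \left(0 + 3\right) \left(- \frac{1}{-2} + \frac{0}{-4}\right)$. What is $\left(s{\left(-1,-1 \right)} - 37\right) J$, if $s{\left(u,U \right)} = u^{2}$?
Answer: $-54$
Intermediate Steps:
$J = \frac{3}{2}$ ($J = 3 \left(\left(-1\right) \left(- \frac{1}{2}\right) + 0 \left(- \frac{1}{4}\right)\right) = 3 \left(\frac{1}{2} + 0\right) = 3 \cdot \frac{1}{2} = \frac{3}{2} \approx 1.5$)
$\left(s{\left(-1,-1 \right)} - 37\right) J = \left(\left(-1\right)^{2} - 37\right) \frac{3}{2} = \left(1 - 37\right) \frac{3}{2} = \left(-36\right) \frac{3}{2} = -54$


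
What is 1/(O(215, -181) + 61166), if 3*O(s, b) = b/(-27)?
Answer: 81/4954627 ≈ 1.6348e-5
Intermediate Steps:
O(s, b) = -b/81 (O(s, b) = (b/(-27))/3 = (b*(-1/27))/3 = (-b/27)/3 = -b/81)
1/(O(215, -181) + 61166) = 1/(-1/81*(-181) + 61166) = 1/(181/81 + 61166) = 1/(4954627/81) = 81/4954627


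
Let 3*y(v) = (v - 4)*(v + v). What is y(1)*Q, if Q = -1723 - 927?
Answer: 5300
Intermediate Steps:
Q = -2650
y(v) = 2*v*(-4 + v)/3 (y(v) = ((v - 4)*(v + v))/3 = ((-4 + v)*(2*v))/3 = (2*v*(-4 + v))/3 = 2*v*(-4 + v)/3)
y(1)*Q = ((⅔)*1*(-4 + 1))*(-2650) = ((⅔)*1*(-3))*(-2650) = -2*(-2650) = 5300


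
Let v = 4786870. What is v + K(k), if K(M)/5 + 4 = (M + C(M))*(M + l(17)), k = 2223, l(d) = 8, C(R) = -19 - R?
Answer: 4574905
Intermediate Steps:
K(M) = -780 - 95*M (K(M) = -20 + 5*((M + (-19 - M))*(M + 8)) = -20 + 5*(-19*(8 + M)) = -20 + 5*(-152 - 19*M) = -20 + (-760 - 95*M) = -780 - 95*M)
v + K(k) = 4786870 + (-780 - 95*2223) = 4786870 + (-780 - 211185) = 4786870 - 211965 = 4574905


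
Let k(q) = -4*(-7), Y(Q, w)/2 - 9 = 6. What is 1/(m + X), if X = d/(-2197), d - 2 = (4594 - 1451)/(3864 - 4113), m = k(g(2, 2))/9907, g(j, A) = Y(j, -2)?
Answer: 5419654071/41521499 ≈ 130.53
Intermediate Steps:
Y(Q, w) = 30 (Y(Q, w) = 18 + 2*6 = 18 + 12 = 30)
g(j, A) = 30
k(q) = 28
m = 28/9907 ≈ 0.0028263
d = -2645/249 (d = 2 + (4594 - 1451)/(3864 - 4113) = 2 + 3143/(-249) = 2 + 3143*(-1/249) = 2 - 3143/249 = -2645/249 ≈ -10.622)
X = 2645/547053 (X = -2645/249/(-2197) = -2645/249*(-1/2197) = 2645/547053 ≈ 0.0048350)
1/(m + X) = 1/(28/9907 + 2645/547053) = 1/(41521499/5419654071) = 5419654071/41521499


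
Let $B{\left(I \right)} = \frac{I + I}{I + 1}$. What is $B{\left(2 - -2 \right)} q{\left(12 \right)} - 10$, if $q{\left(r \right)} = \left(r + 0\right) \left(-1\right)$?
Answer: $- \frac{146}{5} \approx -29.2$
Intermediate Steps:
$q{\left(r \right)} = - r$ ($q{\left(r \right)} = r \left(-1\right) = - r$)
$B{\left(I \right)} = \frac{2 I}{1 + I}$
$B{\left(2 - -2 \right)} q{\left(12 \right)} - 10 = \frac{2 \left(2 - -2\right)}{1 + \left(2 - -2\right)} \left(\left(-1\right) 12\right) - 10 = \frac{2 \left(2 + 2\right)}{1 + \left(2 + 2\right)} \left(-12\right) - 10 = 2 \cdot 4 \frac{1}{1 + 4} \left(-12\right) - 10 = 2 \cdot 4 \cdot \frac{1}{5} \left(-12\right) - 10 = \frac{8}{5} \left(-12\right) - 10 = - \frac{96}{5} - 10 = - \frac{146}{5}$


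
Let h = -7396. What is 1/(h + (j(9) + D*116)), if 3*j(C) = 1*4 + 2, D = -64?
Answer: -1/14818 ≈ -6.7485e-5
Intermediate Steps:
j(C) = 2 (j(C) = (1*4 + 2)/3 = (4 + 2)/3 = (1/3)*6 = 2)
1/(h + (j(9) + D*116)) = 1/(-7396 + (2 - 64*116)) = 1/(-7396 + (2 - 7424)) = 1/(-7396 - 7422) = 1/(-14818) = -1/14818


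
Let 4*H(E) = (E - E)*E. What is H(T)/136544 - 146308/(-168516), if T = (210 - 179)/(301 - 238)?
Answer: 36577/42129 ≈ 0.86821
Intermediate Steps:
T = 31/63 ≈ 0.49206
H(E) = 0 (H(E) = ((E - E)*E)/4 = (0*E)/4 = (1/4)*0 = 0)
H(T)/136544 - 146308/(-168516) = 0/136544 - 146308/(-168516) = 0*(1/136544) - 146308*(-1/168516) = 0 + 36577/42129 = 36577/42129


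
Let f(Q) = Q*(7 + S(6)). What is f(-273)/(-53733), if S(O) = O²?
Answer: 3913/17911 ≈ 0.21847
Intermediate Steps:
f(Q) = 43*Q (f(Q) = Q*(7 + 6²) = Q*(7 + 36) = Q*43 = 43*Q)
f(-273)/(-53733) = (43*(-273))/(-53733) = -11739*(-1/53733) = 3913/17911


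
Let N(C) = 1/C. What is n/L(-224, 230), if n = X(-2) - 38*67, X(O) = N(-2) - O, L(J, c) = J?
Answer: 727/64 ≈ 11.359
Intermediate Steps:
X(O) = -1/2 - O (X(O) = 1/(-2) - O = -1/2 - O)
n = -5089/2 (n = (-1/2 - 1*(-2)) - 38*67 = (-1/2 + 2) - 2546 = 3/2 - 2546 = -5089/2 ≈ -2544.5)
n/L(-224, 230) = -5089/2/(-224) = -5089/2*(-1/224) = 727/64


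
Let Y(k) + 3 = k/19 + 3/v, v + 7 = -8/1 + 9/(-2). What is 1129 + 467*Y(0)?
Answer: -4470/13 ≈ -343.85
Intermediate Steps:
v = -39/2 (v = -7 + (-8/1 + 9/(-2)) = -7 + (-8*1 + 9*(-½)) = -7 + (-8 - 9/2) = -7 - 25/2 = -39/2 ≈ -19.500)
Y(k) = -41/13 + k/19 (Y(k) = -3 + (k/19 + 3/(-39/2)) = -3 + (k*(1/19) + 3*(-2/39)) = -3 + (k/19 - 2/13) = -3 + (-2/13 + k/19) = -41/13 + k/19)
1129 + 467*Y(0) = 1129 + 467*(-41/13 + (1/19)*0) = 1129 + 467*(-41/13 + 0) = 1129 + 467*(-41/13) = 1129 - 19147/13 = -4470/13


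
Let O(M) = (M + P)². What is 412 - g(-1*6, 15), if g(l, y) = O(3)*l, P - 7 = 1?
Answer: 1138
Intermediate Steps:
P = 8 (P = 7 + 1 = 8)
O(M) = (8 + M)² (O(M) = (M + 8)² = (8 + M)²)
g(l, y) = 121*l (g(l, y) = (8 + 3)²*l = 11²*l = 121*l)
412 - g(-1*6, 15) = 412 - 121*(-1*6) = 412 - 121*(-6) = 412 - 1*(-726) = 412 + 726 = 1138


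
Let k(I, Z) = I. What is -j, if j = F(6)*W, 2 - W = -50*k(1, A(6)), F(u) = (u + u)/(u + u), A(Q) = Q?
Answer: -52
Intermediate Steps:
F(u) = 1 (F(u) = (2*u)/((2*u)) = (2*u)*(1/(2*u)) = 1)
W = 52 (W = 2 - (-50) = 2 - 1*(-50) = 2 + 50 = 52)
j = 52 (j = 1*52 = 52)
-j = -1*52 = -52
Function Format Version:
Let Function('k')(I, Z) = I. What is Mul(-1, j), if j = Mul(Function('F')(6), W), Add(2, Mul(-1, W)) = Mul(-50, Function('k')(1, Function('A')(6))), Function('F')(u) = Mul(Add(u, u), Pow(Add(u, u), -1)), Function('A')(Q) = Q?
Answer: -52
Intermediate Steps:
Function('F')(u) = 1 (Function('F')(u) = Mul(Mul(2, u), Pow(Mul(2, u), -1)) = Mul(Mul(2, u), Mul(Rational(1, 2), Pow(u, -1))) = 1)
W = 52 (W = Add(2, Mul(-1, Mul(-50, 1))) = Add(2, Mul(-1, -50)) = Add(2, 50) = 52)
j = 52 (j = Mul(1, 52) = 52)
Mul(-1, j) = Mul(-1, 52) = -52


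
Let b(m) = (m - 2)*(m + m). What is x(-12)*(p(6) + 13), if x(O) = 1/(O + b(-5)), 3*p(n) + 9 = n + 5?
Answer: 41/174 ≈ 0.23563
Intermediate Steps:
p(n) = -4/3 + n/3 (p(n) = -3 + (n + 5)/3 = -3 + (5 + n)/3 = -3 + (5/3 + n/3) = -4/3 + n/3)
b(m) = 2*m*(-2 + m) (b(m) = (-2 + m)*(2*m) = 2*m*(-2 + m))
x(O) = 1/(70 + O) (x(O) = 1/(O + 2*(-5)*(-2 - 5)) = 1/(O + 2*(-5)*(-7)) = 1/(O + 70) = 1/(70 + O))
x(-12)*(p(6) + 13) = ((-4/3 + (⅓)*6) + 13)/(70 - 12) = ((-4/3 + 2) + 13)/58 = (⅔ + 13)/58 = (1/58)*(41/3) = 41/174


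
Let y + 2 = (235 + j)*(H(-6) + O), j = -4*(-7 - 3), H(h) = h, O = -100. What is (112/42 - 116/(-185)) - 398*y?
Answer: 6439387108/555 ≈ 1.1602e+7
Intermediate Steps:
j = 40 (j = -4*(-10) = 40)
y = -29152 (y = -2 + (235 + 40)*(-6 - 100) = -2 + 275*(-106) = -2 - 29150 = -29152)
(112/42 - 116/(-185)) - 398*y = (112/42 - 116/(-185)) - 398*(-29152) = (112*(1/42) - 116*(-1/185)) + 11602496 = (8/3 + 116/185) + 11602496 = 1828/555 + 11602496 = 6439387108/555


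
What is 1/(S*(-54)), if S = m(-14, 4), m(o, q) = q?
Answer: -1/216 ≈ -0.0046296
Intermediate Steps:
S = 4
1/(S*(-54)) = 1/(4*(-54)) = 1/(-216) = -1/216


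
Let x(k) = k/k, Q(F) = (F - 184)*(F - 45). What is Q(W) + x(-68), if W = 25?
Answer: 3181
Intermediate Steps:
Q(F) = (-184 + F)*(-45 + F)
x(k) = 1
Q(W) + x(-68) = (8280 + 25² - 229*25) + 1 = (8280 + 625 - 5725) + 1 = 3180 + 1 = 3181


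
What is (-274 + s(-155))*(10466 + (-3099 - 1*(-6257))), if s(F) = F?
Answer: -5844696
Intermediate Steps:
(-274 + s(-155))*(10466 + (-3099 - 1*(-6257))) = (-274 - 155)*(10466 + (-3099 - 1*(-6257))) = -429*(10466 + (-3099 + 6257)) = -429*(10466 + 3158) = -429*13624 = -5844696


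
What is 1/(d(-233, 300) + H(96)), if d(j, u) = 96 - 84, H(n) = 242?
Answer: 1/254 ≈ 0.0039370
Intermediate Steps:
d(j, u) = 12
1/(d(-233, 300) + H(96)) = 1/(12 + 242) = 1/254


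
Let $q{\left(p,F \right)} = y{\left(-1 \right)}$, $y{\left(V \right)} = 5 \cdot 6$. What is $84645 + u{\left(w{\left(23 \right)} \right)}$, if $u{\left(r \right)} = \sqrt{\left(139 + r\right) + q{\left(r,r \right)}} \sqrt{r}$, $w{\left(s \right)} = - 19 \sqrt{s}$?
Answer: $84645 + \sqrt[4]{23} \sqrt{-3211 + 361 \sqrt{23}} \approx 84645.0 + 84.24 i$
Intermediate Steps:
$y{\left(V \right)} = 30$
$q{\left(p,F \right)} = 30$
$u{\left(r \right)} = \sqrt{r} \sqrt{169 + r}$ ($u{\left(r \right)} = \sqrt{\left(139 + r\right) + 30} \sqrt{r} = \sqrt{169 + r} \sqrt{r} = \sqrt{r} \sqrt{169 + r}$)
$84645 + u{\left(w{\left(23 \right)} \right)} = 84645 + \sqrt{- 19 \sqrt{23}} \sqrt{169 - 19 \sqrt{23}} = 84645 + i \sqrt{19} \sqrt[4]{23} \sqrt{169 - 19 \sqrt{23}}$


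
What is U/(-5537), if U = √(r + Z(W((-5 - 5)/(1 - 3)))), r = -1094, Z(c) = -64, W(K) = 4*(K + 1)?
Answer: -I*√1158/5537 ≈ -0.0061458*I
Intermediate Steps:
W(K) = 4 + 4*K (W(K) = 4*(1 + K) = 4 + 4*K)
U = I*√1158 (U = √(-1094 - 64) = √(-1158) = I*√1158 ≈ 34.029*I)
U/(-5537) = (I*√1158)/(-5537) = (I*√1158)*(-1/5537) = -I*√1158/5537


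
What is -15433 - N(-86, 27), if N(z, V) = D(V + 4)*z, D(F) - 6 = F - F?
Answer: -14917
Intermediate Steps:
D(F) = 6 (D(F) = 6 + (F - F) = 6 + 0 = 6)
N(z, V) = 6*z
-15433 - N(-86, 27) = -15433 - 6*(-86) = -15433 - 1*(-516) = -15433 + 516 = -14917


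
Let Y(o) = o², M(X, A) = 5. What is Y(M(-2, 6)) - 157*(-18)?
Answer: 2851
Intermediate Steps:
Y(M(-2, 6)) - 157*(-18) = 5² - 157*(-18) = 25 + 2826 = 2851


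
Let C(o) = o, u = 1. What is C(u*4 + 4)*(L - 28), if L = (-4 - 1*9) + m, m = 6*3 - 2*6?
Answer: -280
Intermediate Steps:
m = 6 (m = 18 - 12 = 6)
L = -7 (L = (-4 - 1*9) + 6 = (-4 - 9) + 6 = -13 + 6 = -7)
C(u*4 + 4)*(L - 28) = (1*4 + 4)*(-7 - 28) = (4 + 4)*(-35) = 8*(-35) = -280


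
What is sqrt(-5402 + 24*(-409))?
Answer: I*sqrt(15218) ≈ 123.36*I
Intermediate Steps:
sqrt(-5402 + 24*(-409)) = sqrt(-5402 - 9816) = sqrt(-15218) = I*sqrt(15218)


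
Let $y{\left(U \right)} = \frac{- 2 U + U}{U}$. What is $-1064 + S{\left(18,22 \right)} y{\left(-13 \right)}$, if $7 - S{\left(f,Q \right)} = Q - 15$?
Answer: $-1064$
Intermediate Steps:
$y{\left(U \right)} = -1$ ($y{\left(U \right)} = \frac{\left(-1\right) U}{U} = -1$)
$S{\left(f,Q \right)} = 22 - Q$ ($S{\left(f,Q \right)} = 7 - \left(Q - 15\right) = 7 - \left(-15 + Q\right) = 22 - Q$)
$-1064 + S{\left(18,22 \right)} y{\left(-13 \right)} = -1064 + \left(22 - 22\right) \left(-1\right) = -1064 + 0 \left(-1\right) = -1064 + 0 = -1064$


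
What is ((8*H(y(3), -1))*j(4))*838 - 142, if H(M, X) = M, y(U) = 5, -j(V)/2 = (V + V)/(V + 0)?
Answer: -134222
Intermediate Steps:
j(V) = -4 (j(V) = -2*(V + V)/(V + 0) = -2*2*V/V = -2*2 = -4)
((8*H(y(3), -1))*j(4))*838 - 142 = ((8*5)*(-4))*838 - 142 = (40*(-4))*838 - 142 = -160*838 - 142 = -134080 - 142 = -134222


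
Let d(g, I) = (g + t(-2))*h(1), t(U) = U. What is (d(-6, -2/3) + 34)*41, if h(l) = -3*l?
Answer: 2378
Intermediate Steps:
d(g, I) = 6 - 3*g (d(g, I) = (g - 2)*(-3*1) = (-2 + g)*(-3) = 6 - 3*g)
(d(-6, -2/3) + 34)*41 = ((6 - 3*(-6)) + 34)*41 = ((6 + 18) + 34)*41 = (24 + 34)*41 = 58*41 = 2378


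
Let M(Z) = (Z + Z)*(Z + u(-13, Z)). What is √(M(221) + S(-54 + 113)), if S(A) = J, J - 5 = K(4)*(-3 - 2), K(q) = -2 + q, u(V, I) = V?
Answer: √91931 ≈ 303.20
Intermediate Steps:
M(Z) = 2*Z*(-13 + Z) (M(Z) = (Z + Z)*(Z - 13) = (2*Z)*(-13 + Z) = 2*Z*(-13 + Z))
J = -5 (J = 5 + (-2 + 4)*(-3 - 2) = 5 + 2*(-5) = 5 - 10 = -5)
S(A) = -5
√(M(221) + S(-54 + 113)) = √(2*221*(-13 + 221) - 5) = √(2*221*208 - 5) = √(91936 - 5) = √91931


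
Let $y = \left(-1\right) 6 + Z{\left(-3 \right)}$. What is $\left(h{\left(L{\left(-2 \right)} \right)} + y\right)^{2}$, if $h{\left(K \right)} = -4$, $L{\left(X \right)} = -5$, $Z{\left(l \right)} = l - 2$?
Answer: $225$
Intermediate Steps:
$Z{\left(l \right)} = -2 + l$
$y = -11$ ($y = \left(-1\right) 6 - 5 = -6 - 5 = -11$)
$\left(h{\left(L{\left(-2 \right)} \right)} + y\right)^{2} = \left(-4 - 11\right)^{2} = \left(-15\right)^{2} = 225$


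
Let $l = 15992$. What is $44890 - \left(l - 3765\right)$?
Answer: $32663$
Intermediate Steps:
$44890 - \left(l - 3765\right) = 44890 - \left(15992 - 3765\right) = 44890 - 12227 = 32663$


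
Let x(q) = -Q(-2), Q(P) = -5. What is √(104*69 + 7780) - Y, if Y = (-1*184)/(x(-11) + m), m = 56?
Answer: 184/61 + 2*√3739 ≈ 125.31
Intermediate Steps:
x(q) = 5 (x(q) = -1*(-5) = 5)
Y = -184/61 (Y = (-1*184)/(5 + 56) = -184/61 ≈ -3.0164)
√(104*69 + 7780) - Y = √(104*69 + 7780) - 1*(-184/61) = √(7176 + 7780) + 184/61 = √14956 + 184/61 = 2*√3739 + 184/61 = 184/61 + 2*√3739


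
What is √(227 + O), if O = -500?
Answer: I*√273 ≈ 16.523*I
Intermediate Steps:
√(227 + O) = √(227 - 500) = √(-273) = I*√273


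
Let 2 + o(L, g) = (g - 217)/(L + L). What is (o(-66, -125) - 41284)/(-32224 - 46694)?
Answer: 302745/578732 ≈ 0.52312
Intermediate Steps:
o(L, g) = -2 + (-217 + g)/(2*L) (o(L, g) = -2 + (g - 217)/(L + L) = -2 + (-217 + g)/((2*L)) = -2 + (-217 + g)*(1/(2*L)) = -2 + (-217 + g)/(2*L))
(o(-66, -125) - 41284)/(-32224 - 46694) = ((½)*(-217 - 125 - 4*(-66))/(-66) - 41284)/(-32224 - 46694) = ((½)*(-1/66)*(-217 - 125 + 264) - 41284)/(-78918) = ((½)*(-1/66)*(-78) - 41284)*(-1/78918) = (13/22 - 41284)*(-1/78918) = -908235/22*(-1/78918) = 302745/578732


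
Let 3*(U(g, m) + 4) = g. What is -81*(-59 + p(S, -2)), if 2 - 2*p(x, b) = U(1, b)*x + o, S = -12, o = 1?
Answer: 13041/2 ≈ 6520.5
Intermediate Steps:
U(g, m) = -4 + g/3
p(x, b) = ½ + 11*x/6 (p(x, b) = 1 - ((-4 + (⅓)*1)*x + 1)/2 = 1 - ((-4 + ⅓)*x + 1)/2 = 1 - (-11*x/3 + 1)/2 = 1 - (1 - 11*x/3)/2 = 1 + (-½ + 11*x/6) = ½ + 11*x/6)
-81*(-59 + p(S, -2)) = -81*(-59 + (½ + (11/6)*(-12))) = -81*(-59 + (½ - 22)) = -81*(-59 - 43/2) = -81*(-161/2) = 13041/2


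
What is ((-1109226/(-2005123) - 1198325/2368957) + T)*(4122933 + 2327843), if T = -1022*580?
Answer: -18163059788015808990675128/4750050166711 ≈ -3.8238e+12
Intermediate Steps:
T = -592760 (T = -1*592760 = -592760)
((-1109226/(-2005123) - 1198325/2368957) + T)*(4122933 + 2327843) = ((-1109226/(-2005123) - 1198325/2368957) - 592760)*(4122933 + 2327843) = ((-1109226*(-1/2005123) - 1198325*1/2368957) - 592760)*6450776 = ((1109226/2005123 - 1198325/2368957) - 592760)*6450776 = (224919678307/4750050166711 - 592760)*6450776 = -2815639511899934053/4750050166711*6450776 = -18163059788015808990675128/4750050166711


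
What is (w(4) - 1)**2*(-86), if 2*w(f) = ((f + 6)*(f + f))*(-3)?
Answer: -1259126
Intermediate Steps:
w(f) = -3*f*(6 + f) (w(f) = (((f + 6)*(f + f))*(-3))/2 = (((6 + f)*(2*f))*(-3))/2 = ((2*f*(6 + f))*(-3))/2 = (-6*f*(6 + f))/2 = -3*f*(6 + f))
(w(4) - 1)**2*(-86) = (-3*4*(6 + 4) - 1)**2*(-86) = (-3*4*10 - 1)**2*(-86) = (-120 - 1)**2*(-86) = (-121)**2*(-86) = 14641*(-86) = -1259126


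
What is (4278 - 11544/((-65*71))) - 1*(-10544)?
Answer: 5262698/355 ≈ 14825.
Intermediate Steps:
(4278 - 11544/((-65*71))) - 1*(-10544) = (4278 - 11544/(-4615)) + 10544 = (4278 - 11544*(-1/4615)) + 10544 = (4278 + 888/355) + 10544 = 1519578/355 + 10544 = 5262698/355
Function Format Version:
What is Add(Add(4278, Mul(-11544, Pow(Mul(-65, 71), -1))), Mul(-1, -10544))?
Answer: Rational(5262698, 355) ≈ 14825.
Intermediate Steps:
Add(Add(4278, Mul(-11544, Pow(Mul(-65, 71), -1))), Mul(-1, -10544)) = Add(Add(4278, Mul(-11544, Pow(-4615, -1))), 10544) = Add(Add(4278, Mul(-11544, Rational(-1, 4615))), 10544) = Add(Add(4278, Rational(888, 355)), 10544) = Add(Rational(1519578, 355), 10544) = Rational(5262698, 355)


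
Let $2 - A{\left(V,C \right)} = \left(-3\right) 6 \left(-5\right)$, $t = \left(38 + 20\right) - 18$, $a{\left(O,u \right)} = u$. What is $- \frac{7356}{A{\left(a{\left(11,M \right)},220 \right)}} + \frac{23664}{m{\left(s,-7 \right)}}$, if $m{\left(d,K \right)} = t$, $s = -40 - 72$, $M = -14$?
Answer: $\frac{74271}{110} \approx 675.19$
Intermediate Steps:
$s = -112$ ($s = -40 - 72 = -112$)
$t = 40$ ($t = 58 - 18 = 40$)
$m{\left(d,K \right)} = 40$
$A{\left(V,C \right)} = -88$ ($A{\left(V,C \right)} = 2 - \left(-3\right) 6 \left(-5\right) = 2 - \left(-18\right) \left(-5\right) = 2 - 90 = -88$)
$- \frac{7356}{A{\left(a{\left(11,M \right)},220 \right)}} + \frac{23664}{m{\left(s,-7 \right)}} = - \frac{7356}{-88} + \frac{23664}{40} = \left(-7356\right) \left(- \frac{1}{88}\right) + 23664 \cdot \frac{1}{40} = \frac{1839}{22} + \frac{2958}{5} = \frac{74271}{110}$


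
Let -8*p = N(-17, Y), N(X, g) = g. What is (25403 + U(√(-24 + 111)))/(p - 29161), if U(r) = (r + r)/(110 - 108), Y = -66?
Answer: -101612/116611 - 4*√87/116611 ≈ -0.87170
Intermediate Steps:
U(r) = r (U(r) = (2*r)/2 = (2*r)*(½) = r)
p = 33/4 (p = -⅛*(-66) = 33/4 ≈ 8.2500)
(25403 + U(√(-24 + 111)))/(p - 29161) = (25403 + √(-24 + 111))/(33/4 - 29161) = (25403 + √87)/(-116611/4) = (25403 + √87)*(-4/116611) = -101612/116611 - 4*√87/116611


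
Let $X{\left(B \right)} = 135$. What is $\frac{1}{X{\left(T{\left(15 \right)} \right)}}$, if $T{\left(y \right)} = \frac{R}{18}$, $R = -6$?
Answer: $\frac{1}{135} \approx 0.0074074$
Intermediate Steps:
$T{\left(y \right)} = - \frac{1}{3}$ ($T{\left(y \right)} = - \frac{6}{18} = \left(-6\right) \frac{1}{18} = - \frac{1}{3}$)
$\frac{1}{X{\left(T{\left(15 \right)} \right)}} = \frac{1}{135}$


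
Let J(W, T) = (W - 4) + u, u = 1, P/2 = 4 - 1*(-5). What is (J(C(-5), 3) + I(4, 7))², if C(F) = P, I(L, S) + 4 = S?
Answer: 324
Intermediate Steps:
P = 18 (P = 2*(4 - 1*(-5)) = 2*(4 + 5) = 2*9 = 18)
I(L, S) = -4 + S
C(F) = 18
J(W, T) = -3 + W (J(W, T) = (W - 4) + 1 = (-4 + W) + 1 = -3 + W)
(J(C(-5), 3) + I(4, 7))² = ((-3 + 18) + (-4 + 7))² = (15 + 3)² = 18² = 324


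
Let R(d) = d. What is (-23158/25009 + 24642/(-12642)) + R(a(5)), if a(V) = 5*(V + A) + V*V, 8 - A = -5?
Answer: 5908299876/52693963 ≈ 112.12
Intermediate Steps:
A = 13 (A = 8 - 1*(-5) = 8 + 5 = 13)
a(V) = 65 + V² + 5*V (a(V) = 5*(V + 13) + V*V = 5*(13 + V) + V² = (65 + 5*V) + V² = 65 + V² + 5*V)
(-23158/25009 + 24642/(-12642)) + R(a(5)) = (-23158/25009 + 24642/(-12642)) + (65 + 5² + 5*5) = (-23158*1/25009 + 24642*(-1/12642)) + (65 + 25 + 25) = (-23158/25009 - 4107/2107) + 115 = -151505869/52693963 + 115 = 5908299876/52693963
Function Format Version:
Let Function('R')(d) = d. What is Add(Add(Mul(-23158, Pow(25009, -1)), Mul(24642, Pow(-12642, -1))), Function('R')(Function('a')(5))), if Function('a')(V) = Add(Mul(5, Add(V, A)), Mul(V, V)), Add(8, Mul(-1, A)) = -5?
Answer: Rational(5908299876, 52693963) ≈ 112.12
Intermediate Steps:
A = 13 (A = Add(8, Mul(-1, -5)) = Add(8, 5) = 13)
Function('a')(V) = Add(65, Pow(V, 2), Mul(5, V)) (Function('a')(V) = Add(Mul(5, Add(V, 13)), Mul(V, V)) = Add(Mul(5, Add(13, V)), Pow(V, 2)) = Add(Add(65, Mul(5, V)), Pow(V, 2)) = Add(65, Pow(V, 2), Mul(5, V)))
Add(Add(Mul(-23158, Pow(25009, -1)), Mul(24642, Pow(-12642, -1))), Function('R')(Function('a')(5))) = Add(Add(Mul(-23158, Pow(25009, -1)), Mul(24642, Pow(-12642, -1))), Add(65, Pow(5, 2), Mul(5, 5))) = Add(Add(Mul(-23158, Rational(1, 25009)), Mul(24642, Rational(-1, 12642))), Add(65, 25, 25)) = Add(Add(Rational(-23158, 25009), Rational(-4107, 2107)), 115) = Add(Rational(-151505869, 52693963), 115) = Rational(5908299876, 52693963)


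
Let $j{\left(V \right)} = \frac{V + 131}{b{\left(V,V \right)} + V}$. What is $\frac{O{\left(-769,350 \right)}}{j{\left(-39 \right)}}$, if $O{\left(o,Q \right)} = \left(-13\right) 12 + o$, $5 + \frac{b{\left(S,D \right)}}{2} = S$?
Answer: $\frac{117475}{92} \approx 1276.9$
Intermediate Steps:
$b{\left(S,D \right)} = -10 + 2 S$
$O{\left(o,Q \right)} = -156 + o$
$j{\left(V \right)} = \frac{131 + V}{-10 + 3 V}$ ($j{\left(V \right)} = \frac{V + 131}{\left(-10 + 2 V\right) + V} = \frac{131 + V}{-10 + 3 V}$)
$\frac{O{\left(-769,350 \right)}}{j{\left(-39 \right)}} = \frac{-156 - 769}{\frac{1}{-10 + 3 \left(-39\right)} \left(131 - 39\right)} = - \frac{925}{\frac{1}{-10 - 117} \cdot 92} = - \frac{925}{\frac{1}{-127} \cdot 92} = - \frac{925}{\left(- \frac{1}{127}\right) 92} = - \frac{925}{- \frac{92}{127}} = \left(-925\right) \left(- \frac{127}{92}\right) = \frac{117475}{92}$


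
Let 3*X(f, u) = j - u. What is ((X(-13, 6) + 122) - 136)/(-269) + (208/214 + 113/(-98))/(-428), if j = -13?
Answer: 275300981/3621822456 ≈ 0.076012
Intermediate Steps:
X(f, u) = -13/3 - u/3 (X(f, u) = (-13 - u)/3 = -13/3 - u/3)
((X(-13, 6) + 122) - 136)/(-269) + (208/214 + 113/(-98))/(-428) = (((-13/3 - ⅓*6) + 122) - 136)/(-269) + (208/214 + 113/(-98))/(-428) = (((-13/3 - 2) + 122) - 136)*(-1/269) + (208*(1/214) + 113*(-1/98))*(-1/428) = ((-19/3 + 122) - 136)*(-1/269) + (104/107 - 113/98)*(-1/428) = (347/3 - 136)*(-1/269) - 1899/10486*(-1/428) = -61/3*(-1/269) + 1899/4488008 = 61/807 + 1899/4488008 = 275300981/3621822456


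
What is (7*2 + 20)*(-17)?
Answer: -578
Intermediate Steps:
(7*2 + 20)*(-17) = (14 + 20)*(-17) = 34*(-17) = -578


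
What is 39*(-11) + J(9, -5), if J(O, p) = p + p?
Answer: -439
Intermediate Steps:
J(O, p) = 2*p
39*(-11) + J(9, -5) = 39*(-11) + 2*(-5) = -429 - 10 = -439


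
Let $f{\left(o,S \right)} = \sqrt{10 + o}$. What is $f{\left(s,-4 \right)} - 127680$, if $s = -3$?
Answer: $-127680 + \sqrt{7} \approx -1.2768 \cdot 10^{5}$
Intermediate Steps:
$f{\left(s,-4 \right)} - 127680 = \sqrt{10 - 3} - 127680 = \sqrt{7} - 127680 = -127680 + \sqrt{7}$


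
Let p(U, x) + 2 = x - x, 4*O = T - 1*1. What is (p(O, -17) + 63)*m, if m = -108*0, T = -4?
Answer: 0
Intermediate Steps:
O = -5/4 (O = (-4 - 1*1)/4 = (-4 - 1)/4 = (¼)*(-5) = -5/4 ≈ -1.2500)
p(U, x) = -2 (p(U, x) = -2 + (x - x) = -2 + 0 = -2)
m = 0 (m = -27*0 = 0)
(p(O, -17) + 63)*m = (-2 + 63)*0 = 61*0 = 0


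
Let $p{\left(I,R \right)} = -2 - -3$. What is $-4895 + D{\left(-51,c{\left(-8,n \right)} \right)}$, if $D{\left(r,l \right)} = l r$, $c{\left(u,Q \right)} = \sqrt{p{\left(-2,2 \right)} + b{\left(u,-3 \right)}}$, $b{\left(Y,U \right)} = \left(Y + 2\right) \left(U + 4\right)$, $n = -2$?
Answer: $-4895 - 51 i \sqrt{5} \approx -4895.0 - 114.04 i$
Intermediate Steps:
$b{\left(Y,U \right)} = \left(2 + Y\right) \left(4 + U\right)$
$p{\left(I,R \right)} = 1$ ($p{\left(I,R \right)} = -2 + 3 = 1$)
$c{\left(u,Q \right)} = \sqrt{3 + u}$ ($c{\left(u,Q \right)} = \sqrt{1 + \left(8 + 2 \left(-3\right) + 4 u - 3 u\right)} = \sqrt{1 + \left(8 - 6 + 4 u - 3 u\right)} = \sqrt{1 + \left(2 + u\right)} = \sqrt{3 + u}$)
$-4895 + D{\left(-51,c{\left(-8,n \right)} \right)} = -4895 + \sqrt{3 - 8} \left(-51\right) = -4895 + \sqrt{-5} \left(-51\right) = -4895 + i \sqrt{5} \left(-51\right) = -4895 - 51 i \sqrt{5}$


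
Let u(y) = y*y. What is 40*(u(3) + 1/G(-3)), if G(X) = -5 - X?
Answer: 340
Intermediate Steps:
u(y) = y²
40*(u(3) + 1/G(-3)) = 40*(3² + 1/(-5 - 1*(-3))) = 40*(9 + 1/(-5 + 3)) = 40*(9 + 1/(-2)) = 40*(9 - ½) = 40*(17/2) = 340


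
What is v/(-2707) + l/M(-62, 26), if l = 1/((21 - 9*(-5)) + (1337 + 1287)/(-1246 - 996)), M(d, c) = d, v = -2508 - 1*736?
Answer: 14613741725/12197168116 ≈ 1.1981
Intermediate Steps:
v = -3244 (v = -2508 - 736 = -3244)
l = 1121/72674 (l = 1/((21 + 45) + 2624/(-2242)) = 1/(66 + 2624*(-1/2242)) = 1/(66 - 1312/1121) = 1/(72674/1121) = 1121/72674 ≈ 0.015425)
v/(-2707) + l/M(-62, 26) = -3244/(-2707) + (1121/72674)/(-62) = -3244*(-1/2707) + (1121/72674)*(-1/62) = 3244/2707 - 1121/4505788 = 14613741725/12197168116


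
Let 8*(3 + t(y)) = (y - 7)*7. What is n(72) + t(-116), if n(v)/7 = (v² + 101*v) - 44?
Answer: 694187/8 ≈ 86773.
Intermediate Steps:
t(y) = -73/8 + 7*y/8 (t(y) = -3 + ((y - 7)*7)/8 = -3 + ((-7 + y)*7)/8 = -3 + (-49 + 7*y)/8 = -3 + (-49/8 + 7*y/8) = -73/8 + 7*y/8)
n(v) = -308 + 7*v² + 707*v (n(v) = 7*((v² + 101*v) - 44) = 7*(-44 + v² + 101*v) = -308 + 7*v² + 707*v)
n(72) + t(-116) = (-308 + 7*72² + 707*72) + (-73/8 + (7/8)*(-116)) = (-308 + 7*5184 + 50904) + (-73/8 - 203/2) = (-308 + 36288 + 50904) - 885/8 = 86884 - 885/8 = 694187/8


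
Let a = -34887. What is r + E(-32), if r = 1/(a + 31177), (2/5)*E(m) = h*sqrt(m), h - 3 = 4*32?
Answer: -1/3710 + 1310*I*sqrt(2) ≈ -0.00026954 + 1852.6*I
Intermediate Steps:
h = 131 (h = 3 + 4*32 = 3 + 128 = 131)
E(m) = 655*sqrt(m)/2 (E(m) = 5*(131*sqrt(m))/2 = 655*sqrt(m)/2)
r = -1/3710 (r = 1/(-34887 + 31177) = 1/(-3710) = -1/3710 ≈ -0.00026954)
r + E(-32) = -1/3710 + 655*sqrt(-32)/2 = -1/3710 + 655*(4*I*sqrt(2))/2 = -1/3710 + 1310*I*sqrt(2)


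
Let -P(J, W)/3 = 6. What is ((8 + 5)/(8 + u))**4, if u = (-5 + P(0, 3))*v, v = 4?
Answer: 28561/49787136 ≈ 0.00057366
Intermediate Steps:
P(J, W) = -18 (P(J, W) = -3*6 = -18)
u = -92 (u = (-5 - 18)*4 = -23*4 = -92)
((8 + 5)/(8 + u))**4 = ((8 + 5)/(8 - 92))**4 = (13/(-84))**4 = (13*(-1/84))**4 = (-13/84)**4 = 28561/49787136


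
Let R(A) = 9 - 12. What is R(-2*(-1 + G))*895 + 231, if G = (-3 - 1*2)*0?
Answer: -2454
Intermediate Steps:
G = 0 (G = (-3 - 2)*0 = -5*0 = 0)
R(A) = -3
R(-2*(-1 + G))*895 + 231 = -3*895 + 231 = -2685 + 231 = -2454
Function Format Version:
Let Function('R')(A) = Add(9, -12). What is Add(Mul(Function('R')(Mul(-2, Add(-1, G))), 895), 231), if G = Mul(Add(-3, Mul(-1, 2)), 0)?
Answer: -2454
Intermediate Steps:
G = 0 (G = Mul(Add(-3, -2), 0) = Mul(-5, 0) = 0)
Function('R')(A) = -3
Add(Mul(Function('R')(Mul(-2, Add(-1, G))), 895), 231) = Add(Mul(-3, 895), 231) = Add(-2685, 231) = -2454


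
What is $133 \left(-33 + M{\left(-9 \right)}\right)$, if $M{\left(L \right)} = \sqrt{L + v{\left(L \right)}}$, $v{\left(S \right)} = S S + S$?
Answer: $-4389 + 399 \sqrt{7} \approx -3333.3$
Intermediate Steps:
$v{\left(S \right)} = S + S^{2}$ ($v{\left(S \right)} = S^{2} + S = S + S^{2}$)
$M{\left(L \right)} = \sqrt{L + L \left(1 + L\right)}$
$133 \left(-33 + M{\left(-9 \right)}\right) = 133 \left(-33 + \sqrt{- 9 \left(2 - 9\right)}\right) = 133 \left(-33 + \sqrt{\left(-9\right) \left(-7\right)}\right) = 133 \left(-33 + \sqrt{63}\right) = 133 \left(-33 + 3 \sqrt{7}\right) = -4389 + 399 \sqrt{7}$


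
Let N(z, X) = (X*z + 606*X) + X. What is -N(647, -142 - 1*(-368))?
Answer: -283404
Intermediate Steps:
N(z, X) = 607*X + X*z (N(z, X) = (606*X + X*z) + X = 607*X + X*z)
-N(647, -142 - 1*(-368)) = -(-142 - 1*(-368))*(607 + 647) = -(-142 + 368)*1254 = -226*1254 = -1*283404 = -283404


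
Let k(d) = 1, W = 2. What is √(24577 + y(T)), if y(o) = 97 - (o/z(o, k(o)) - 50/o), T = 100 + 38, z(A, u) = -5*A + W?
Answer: 5*√139015918878/11868 ≈ 157.08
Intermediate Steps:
z(A, u) = 2 - 5*A (z(A, u) = -5*A + 2 = 2 - 5*A)
T = 138
y(o) = 97 + 50/o - o/(2 - 5*o) (y(o) = 97 - (o/(2 - 5*o) - 50/o) = 97 - (-50/o + o/(2 - 5*o)) = 97 + (50/o - o/(2 - 5*o)) = 97 + 50/o - o/(2 - 5*o))
√(24577 + y(T)) = √(24577 + 2*(-50 + 28*138 + 243*138²)/(138*(-2 + 5*138))) = √(24577 + 2*(1/138)*(-50 + 3864 + 243*19044)/(-2 + 690)) = √(24577 + 2*(1/138)*(-50 + 3864 + 4627692)/688) = √(24577 + 2*(1/138)*(1/688)*4631506) = √(24577 + 2315753/23736) = √(585675425/23736) = 5*√139015918878/11868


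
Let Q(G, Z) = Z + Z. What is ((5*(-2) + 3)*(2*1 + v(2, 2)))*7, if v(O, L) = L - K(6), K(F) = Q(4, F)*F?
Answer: 3332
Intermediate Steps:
Q(G, Z) = 2*Z
K(F) = 2*F² (K(F) = (2*F)*F = 2*F²)
v(O, L) = -72 + L (v(O, L) = L - 2*6² = L - 2*36 = L - 1*72 = L - 72 = -72 + L)
((5*(-2) + 3)*(2*1 + v(2, 2)))*7 = ((5*(-2) + 3)*(2*1 + (-72 + 2)))*7 = ((-10 + 3)*(2 - 70))*7 = -7*(-68)*7 = 476*7 = 3332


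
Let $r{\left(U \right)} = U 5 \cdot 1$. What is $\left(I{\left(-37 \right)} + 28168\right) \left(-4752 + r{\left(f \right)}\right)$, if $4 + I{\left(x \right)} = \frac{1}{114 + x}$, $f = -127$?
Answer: $- \frac{11682404423}{77} \approx -1.5172 \cdot 10^{8}$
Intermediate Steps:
$I{\left(x \right)} = -4 + \frac{1}{114 + x}$
$r{\left(U \right)} = 5 U$ ($r{\left(U \right)} = 5 U 1 = 5 U$)
$\left(I{\left(-37 \right)} + 28168\right) \left(-4752 + r{\left(f \right)}\right) = \left(\frac{-455 - -148}{114 - 37} + 28168\right) \left(-4752 + 5 \left(-127\right)\right) = \left(\frac{-455 + 148}{77} + 28168\right) \left(-4752 - 635\right) = \left(\frac{1}{77} \left(-307\right) + 28168\right) \left(-5387\right) = \left(- \frac{307}{77} + 28168\right) \left(-5387\right) = \frac{2168629}{77} \left(-5387\right) = - \frac{11682404423}{77}$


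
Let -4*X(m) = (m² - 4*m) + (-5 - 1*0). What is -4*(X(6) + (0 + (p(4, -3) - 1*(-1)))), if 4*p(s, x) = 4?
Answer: -1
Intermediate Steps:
p(s, x) = 1 (p(s, x) = (¼)*4 = 1)
X(m) = 5/4 + m - m²/4 (X(m) = -((m² - 4*m) + (-5 - 1*0))/4 = -((m² - 4*m) + (-5 + 0))/4 = -((m² - 4*m) - 5)/4 = -(-5 + m² - 4*m)/4 = 5/4 + m - m²/4)
-4*(X(6) + (0 + (p(4, -3) - 1*(-1)))) = -4*((5/4 + 6 - ¼*6²) + (0 + (1 - 1*(-1)))) = -4*((5/4 + 6 - ¼*36) + (0 + (1 + 1))) = -4*((5/4 + 6 - 9) + (0 + 2)) = -4*(-7/4 + 2) = -4*¼ = -1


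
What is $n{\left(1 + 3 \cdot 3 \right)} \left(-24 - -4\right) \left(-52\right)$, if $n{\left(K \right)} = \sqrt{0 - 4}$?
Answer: $2080 i \approx 2080.0 i$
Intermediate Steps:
$n{\left(K \right)} = 2 i$ ($n{\left(K \right)} = \sqrt{-4} = 2 i$)
$n{\left(1 + 3 \cdot 3 \right)} \left(-24 - -4\right) \left(-52\right) = 2 i \left(-24 - -4\right) \left(-52\right) = 2 i \left(-24 + 4\right) \left(-52\right) = 2 i \left(-20\right) \left(-52\right) = - 40 i \left(-52\right) = 2080 i$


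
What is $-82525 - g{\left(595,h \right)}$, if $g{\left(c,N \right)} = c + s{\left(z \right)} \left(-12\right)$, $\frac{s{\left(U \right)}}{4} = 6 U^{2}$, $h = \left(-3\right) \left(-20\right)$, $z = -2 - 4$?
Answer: $-72752$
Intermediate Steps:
$z = -6$ ($z = -2 - 4 = -6$)
$h = 60$
$s{\left(U \right)} = 24 U^{2}$ ($s{\left(U \right)} = 4 \cdot 6 U^{2} = 24 U^{2}$)
$g{\left(c,N \right)} = -10368 + c$ ($g{\left(c,N \right)} = c + 24 \left(-6\right)^{2} \left(-12\right) = c + 24 \cdot 36 \left(-12\right) = c + 864 \left(-12\right) = c - 10368 = -10368 + c$)
$-82525 - g{\left(595,h \right)} = -82525 - \left(-10368 + 595\right) = -82525 - -9773 = -82525 + 9773 = -72752$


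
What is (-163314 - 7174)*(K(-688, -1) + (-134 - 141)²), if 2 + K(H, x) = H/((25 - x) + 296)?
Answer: -2075684409992/161 ≈ -1.2892e+10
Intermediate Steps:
K(H, x) = -2 + H/(321 - x) (K(H, x) = -2 + H/((25 - x) + 296) = -2 + H/(321 - x))
(-163314 - 7174)*(K(-688, -1) + (-134 - 141)²) = (-163314 - 7174)*((642 - 1*(-688) - 2*(-1))/(-321 - 1) + (-134 - 141)²) = -170488*((642 + 688 + 2)/(-322) + (-275)²) = -170488*(-1/322*1332 + 75625) = -170488*(-666/161 + 75625) = -170488*12174959/161 = -2075684409992/161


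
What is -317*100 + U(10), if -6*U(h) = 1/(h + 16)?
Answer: -4945201/156 ≈ -31700.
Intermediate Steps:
U(h) = -1/(6*(16 + h)) (U(h) = -1/(6*(h + 16)) = -1/(6*(16 + h)))
-317*100 + U(10) = -317*100 - 1/(96 + 6*10) = -31700 - 1/(96 + 60) = -31700 - 1/156 = -4945201/156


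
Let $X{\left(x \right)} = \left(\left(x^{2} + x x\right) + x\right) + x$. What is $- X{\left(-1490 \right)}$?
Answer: $-4437220$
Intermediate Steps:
$X{\left(x \right)} = 2 x + 2 x^{2}$ ($X{\left(x \right)} = \left(\left(x^{2} + x^{2}\right) + x\right) + x = \left(2 x^{2} + x\right) + x = \left(x + 2 x^{2}\right) + x = 2 x + 2 x^{2}$)
$- X{\left(-1490 \right)} = - 2 \left(-1490\right) \left(1 - 1490\right) = - 2 \left(-1490\right) \left(-1489\right) = \left(-1\right) 4437220 = -4437220$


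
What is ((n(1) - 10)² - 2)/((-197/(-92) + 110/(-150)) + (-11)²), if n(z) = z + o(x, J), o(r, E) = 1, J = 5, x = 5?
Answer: 85560/168923 ≈ 0.50650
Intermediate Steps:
n(z) = 1 + z (n(z) = z + 1 = 1 + z)
((n(1) - 10)² - 2)/((-197/(-92) + 110/(-150)) + (-11)²) = (((1 + 1) - 10)² - 2)/((-197/(-92) + 110/(-150)) + (-11)²) = ((2 - 10)² - 2)/((-197*(-1/92) + 110*(-1/150)) + 121) = ((-8)² - 2)/((197/92 - 11/15) + 121) = (64 - 2)/(1943/1380 + 121) = 62/(168923/1380) = 62*(1380/168923) = 85560/168923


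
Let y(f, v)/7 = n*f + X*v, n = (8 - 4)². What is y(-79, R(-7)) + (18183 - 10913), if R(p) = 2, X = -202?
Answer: -4406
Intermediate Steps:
n = 16 (n = 4² = 16)
y(f, v) = -1414*v + 112*f (y(f, v) = 7*(16*f - 202*v) = 7*(-202*v + 16*f) = -1414*v + 112*f)
y(-79, R(-7)) + (18183 - 10913) = (-1414*2 + 112*(-79)) + (18183 - 10913) = (-2828 - 8848) + 7270 = -11676 + 7270 = -4406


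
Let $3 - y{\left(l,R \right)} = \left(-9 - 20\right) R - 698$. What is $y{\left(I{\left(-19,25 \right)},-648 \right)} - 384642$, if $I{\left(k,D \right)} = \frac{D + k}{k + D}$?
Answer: $-402733$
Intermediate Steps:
$I{\left(k,D \right)} = 1$ ($I{\left(k,D \right)} = \frac{D + k}{D + k} = 1$)
$y{\left(l,R \right)} = 701 + 29 R$ ($y{\left(l,R \right)} = 3 - \left(\left(-9 - 20\right) R - 698\right) = 3 - \left(- 29 R - 698\right) = 3 - \left(-698 - 29 R\right) = 3 + \left(698 + 29 R\right) = 701 + 29 R$)
$y{\left(I{\left(-19,25 \right)},-648 \right)} - 384642 = \left(701 + 29 \left(-648\right)\right) - 384642 = \left(701 - 18792\right) - 384642 = -18091 - 384642 = -402733$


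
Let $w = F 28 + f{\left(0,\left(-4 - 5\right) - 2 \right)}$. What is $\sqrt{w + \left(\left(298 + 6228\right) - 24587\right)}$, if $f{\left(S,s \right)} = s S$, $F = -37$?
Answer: $13 i \sqrt{113} \approx 138.19 i$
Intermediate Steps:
$f{\left(S,s \right)} = S s$
$w = -1036$ ($w = \left(-37\right) 28 + 0 \left(\left(-4 - 5\right) - 2\right) = -1036 + 0 \left(-9 - 2\right) = -1036 + 0 \left(-11\right) = -1036 + 0 = -1036$)
$\sqrt{w + \left(\left(298 + 6228\right) - 24587\right)} = \sqrt{-1036 + \left(\left(298 + 6228\right) - 24587\right)} = \sqrt{-1036 + \left(6526 - 24587\right)} = \sqrt{-1036 - 18061} = \sqrt{-19097} = 13 i \sqrt{113}$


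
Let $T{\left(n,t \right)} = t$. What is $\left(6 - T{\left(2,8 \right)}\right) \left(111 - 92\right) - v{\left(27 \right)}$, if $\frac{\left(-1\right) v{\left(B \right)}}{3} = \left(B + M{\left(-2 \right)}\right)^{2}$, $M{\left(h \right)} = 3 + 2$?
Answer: $3034$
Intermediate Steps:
$M{\left(h \right)} = 5$
$v{\left(B \right)} = - 3 \left(5 + B\right)^{2}$ ($v{\left(B \right)} = - 3 \left(B + 5\right)^{2} = - 3 \left(5 + B\right)^{2}$)
$\left(6 - T{\left(2,8 \right)}\right) \left(111 - 92\right) - v{\left(27 \right)} = \left(6 - 8\right) \left(111 - 92\right) - - 3 \left(5 + 27\right)^{2} = \left(6 - 8\right) 19 - - 3 \cdot 32^{2} = \left(-2\right) 19 - \left(-3\right) 1024 = -38 - -3072 = -38 + 3072 = 3034$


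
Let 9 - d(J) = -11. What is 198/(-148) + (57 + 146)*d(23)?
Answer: 300341/74 ≈ 4058.7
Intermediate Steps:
d(J) = 20 (d(J) = 9 - 1*(-11) = 9 + 11 = 20)
198/(-148) + (57 + 146)*d(23) = 198/(-148) + (57 + 146)*20 = 198*(-1/148) + 203*20 = -99/74 + 4060 = 300341/74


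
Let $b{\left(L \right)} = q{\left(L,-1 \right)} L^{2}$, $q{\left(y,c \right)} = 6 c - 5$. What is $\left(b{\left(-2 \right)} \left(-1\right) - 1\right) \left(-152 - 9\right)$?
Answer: $-6923$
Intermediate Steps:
$q{\left(y,c \right)} = -5 + 6 c$
$b{\left(L \right)} = - 11 L^{2}$ ($b{\left(L \right)} = \left(-5 + 6 \left(-1\right)\right) L^{2} = \left(-5 - 6\right) L^{2} = - 11 L^{2}$)
$\left(b{\left(-2 \right)} \left(-1\right) - 1\right) \left(-152 - 9\right) = \left(- 11 \left(-2\right)^{2} \left(-1\right) - 1\right) \left(-152 - 9\right) = \left(\left(-11\right) 4 \left(-1\right) - 1\right) \left(-161\right) = \left(\left(-44\right) \left(-1\right) - 1\right) \left(-161\right) = \left(44 - 1\right) \left(-161\right) = 43 \left(-161\right) = -6923$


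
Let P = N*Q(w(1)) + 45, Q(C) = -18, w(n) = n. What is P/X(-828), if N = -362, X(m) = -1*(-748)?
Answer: 6561/748 ≈ 8.7714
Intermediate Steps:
X(m) = 748
P = 6561 (P = -362*(-18) + 45 = 6516 + 45 = 6561)
P/X(-828) = 6561/748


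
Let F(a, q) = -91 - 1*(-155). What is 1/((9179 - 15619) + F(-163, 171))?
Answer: -1/6376 ≈ -0.00015684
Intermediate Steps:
F(a, q) = 64 (F(a, q) = -91 + 155 = 64)
1/((9179 - 15619) + F(-163, 171)) = 1/((9179 - 15619) + 64) = 1/(-6440 + 64) = 1/(-6376) = -1/6376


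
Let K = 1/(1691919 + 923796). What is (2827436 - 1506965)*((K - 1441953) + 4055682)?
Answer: 1003084079819194684/290635 ≈ 3.4514e+12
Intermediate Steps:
K = 1/2615715 ≈ 3.8230e-7
(2827436 - 1506965)*((K - 1441953) + 4055682) = (2827436 - 1506965)*((1/2615715 - 1441953) + 4055682) = 1320471*(-3771738091394/2615715 + 4055682) = 1320471*(6836770151236/2615715) = 1003084079819194684/290635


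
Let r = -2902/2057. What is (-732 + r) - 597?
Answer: -2736655/2057 ≈ -1330.4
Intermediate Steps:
r = -2902/2057 ≈ -1.4108
(-732 + r) - 597 = (-732 - 2902/2057) - 597 = -1508626/2057 - 597 = -2736655/2057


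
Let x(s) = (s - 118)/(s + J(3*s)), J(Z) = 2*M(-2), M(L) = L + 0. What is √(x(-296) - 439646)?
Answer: I*√43964462/10 ≈ 663.06*I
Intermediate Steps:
M(L) = L
J(Z) = -4 (J(Z) = 2*(-2) = -4)
x(s) = (-118 + s)/(-4 + s) (x(s) = (s - 118)/(s - 4) = (-118 + s)/(-4 + s))
√(x(-296) - 439646) = √((-118 - 296)/(-4 - 296) - 439646) = √(-414/(-300) - 439646) = √(-1/300*(-414) - 439646) = √(69/50 - 439646) = √(-21982231/50) = I*√43964462/10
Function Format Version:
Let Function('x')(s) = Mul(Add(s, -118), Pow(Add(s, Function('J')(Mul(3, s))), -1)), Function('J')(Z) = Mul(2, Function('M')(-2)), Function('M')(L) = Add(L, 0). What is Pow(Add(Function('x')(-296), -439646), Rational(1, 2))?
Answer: Mul(Rational(1, 10), I, Pow(43964462, Rational(1, 2))) ≈ Mul(663.06, I)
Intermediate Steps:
Function('M')(L) = L
Function('J')(Z) = -4 (Function('J')(Z) = Mul(2, -2) = -4)
Function('x')(s) = Mul(Pow(Add(-4, s), -1), Add(-118, s)) (Function('x')(s) = Mul(Add(s, -118), Pow(Add(s, -4), -1)) = Mul(Add(-118, s), Pow(Add(-4, s), -1)) = Mul(Pow(Add(-4, s), -1), Add(-118, s)))
Pow(Add(Function('x')(-296), -439646), Rational(1, 2)) = Pow(Add(Mul(Pow(Add(-4, -296), -1), Add(-118, -296)), -439646), Rational(1, 2)) = Pow(Add(Mul(Pow(-300, -1), -414), -439646), Rational(1, 2)) = Pow(Add(Mul(Rational(-1, 300), -414), -439646), Rational(1, 2)) = Pow(Add(Rational(69, 50), -439646), Rational(1, 2)) = Pow(Rational(-21982231, 50), Rational(1, 2)) = Mul(Rational(1, 10), I, Pow(43964462, Rational(1, 2)))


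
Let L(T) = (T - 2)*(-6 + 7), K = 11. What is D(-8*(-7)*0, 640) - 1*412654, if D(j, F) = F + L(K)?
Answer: -412005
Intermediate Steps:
L(T) = -2 + T (L(T) = (-2 + T)*1 = -2 + T)
D(j, F) = 9 + F (D(j, F) = F + (-2 + 11) = F + 9 = 9 + F)
D(-8*(-7)*0, 640) - 1*412654 = (9 + 640) - 1*412654 = 649 - 412654 = -412005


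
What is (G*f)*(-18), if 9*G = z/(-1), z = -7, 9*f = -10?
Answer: 140/9 ≈ 15.556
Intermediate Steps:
f = -10/9 (f = (⅑)*(-10) = -10/9 ≈ -1.1111)
G = 7/9 (G = (-7/(-1))/9 = (-7*(-1))/9 = (⅑)*7 = 7/9 ≈ 0.77778)
(G*f)*(-18) = ((7/9)*(-10/9))*(-18) = -70/81*(-18) = 140/9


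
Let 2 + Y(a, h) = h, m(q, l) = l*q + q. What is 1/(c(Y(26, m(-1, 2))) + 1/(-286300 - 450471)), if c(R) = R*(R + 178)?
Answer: -736771/637306916 ≈ -0.0011561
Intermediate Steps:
m(q, l) = q + l*q
Y(a, h) = -2 + h
c(R) = R*(178 + R)
1/(c(Y(26, m(-1, 2))) + 1/(-286300 - 450471)) = 1/((-2 - (1 + 2))*(178 + (-2 - (1 + 2))) + 1/(-286300 - 450471)) = 1/((-2 - 1*3)*(178 + (-2 - 1*3)) + 1/(-736771)) = 1/((-2 - 3)*(178 + (-2 - 3)) - 1/736771) = 1/(-5*(178 - 5) - 1/736771) = 1/(-5*173 - 1/736771) = 1/(-865 - 1/736771) = 1/(-637306916/736771) = -736771/637306916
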